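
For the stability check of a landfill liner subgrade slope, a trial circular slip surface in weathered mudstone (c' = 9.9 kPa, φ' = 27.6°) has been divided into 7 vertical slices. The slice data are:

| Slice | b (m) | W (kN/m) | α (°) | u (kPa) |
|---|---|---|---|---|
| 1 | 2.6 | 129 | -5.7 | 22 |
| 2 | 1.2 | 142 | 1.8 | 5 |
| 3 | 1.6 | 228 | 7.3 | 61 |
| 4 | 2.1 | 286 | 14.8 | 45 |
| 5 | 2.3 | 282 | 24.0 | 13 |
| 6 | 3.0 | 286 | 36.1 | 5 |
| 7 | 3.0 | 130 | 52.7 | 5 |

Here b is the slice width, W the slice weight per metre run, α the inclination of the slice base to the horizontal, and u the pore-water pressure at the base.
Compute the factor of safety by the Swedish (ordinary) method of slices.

Ordinary method of slices: FS = Σ[c'·Δl_i + (W_i cosα_i − u_i·Δl_i)·tanφ'] / Σ W_i sinα_i, with Δl_i = b_i / cosα_i.
Slice 1: Δl = 2.6/cos(-5.7°) = 2.613 m; N'_1 = 129·cos(-5.7°) − 22·2.613 = 70.9; c'Δl = 25.87; W sinα = -12.8
Slice 2: Δl = 1.2/cos1.8° = 1.201 m; N'_2 = 142·cos1.8° − 5·1.201 = 135.9; c'Δl = 11.89; W sinα = 4.5
Slice 3: Δl = 1.6/cos7.3° = 1.613 m; N'_3 = 228·cos7.3° − 61·1.613 = 127.8; c'Δl = 15.97; W sinα = 29.0
Slice 4: Δl = 2.1/cos14.8° = 2.172 m; N'_4 = 286·cos14.8° − 45·2.172 = 178.8; c'Δl = 21.50; W sinα = 73.1
Slice 5: Δl = 2.3/cos24.0° = 2.518 m; N'_5 = 282·cos24.0° − 13·2.518 = 224.9; c'Δl = 24.92; W sinα = 114.7
Slice 6: Δl = 3.0/cos36.1° = 3.713 m; N'_6 = 286·cos36.1° − 5·3.713 = 212.5; c'Δl = 36.76; W sinα = 168.5
Slice 7: Δl = 3.0/cos52.7° = 4.951 m; N'_7 = 130·cos52.7° − 5·4.951 = 54.0; c'Δl = 49.01; W sinα = 103.4
Σc'Δl = 185.9 kN/m; ΣN' = 1004.8 kN/m; ΣW sinα = 480.3 kN/m
Resisting = 185.9 + 1004.8·tan27.6° = 185.9 + 525.3 = 711.2 kN/m
FS = 711.2 / 480.3 = 1.481

FS = 1.48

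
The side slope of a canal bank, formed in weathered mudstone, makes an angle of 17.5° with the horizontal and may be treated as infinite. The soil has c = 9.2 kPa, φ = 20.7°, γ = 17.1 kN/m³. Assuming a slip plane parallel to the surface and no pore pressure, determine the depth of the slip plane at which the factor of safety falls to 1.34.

z = 13.25 m

Setting FS = 1.34 in FS = [c + γz cos²β tanφ] / [γz sinβ cosβ] and solving for z:
z = c / [γ cosβ (FS·sinβ − cosβ·tanφ)]
  = 9.2 / [17.1·cos17.5°·(1.34·sin17.5° − cos17.5°·tan20.7°)]
  = 9.2 / [17.1·0.9537·(1.34·0.3007 − 0.9537·0.3779)]
  = 9.2 / 0.6942 = 13.253 m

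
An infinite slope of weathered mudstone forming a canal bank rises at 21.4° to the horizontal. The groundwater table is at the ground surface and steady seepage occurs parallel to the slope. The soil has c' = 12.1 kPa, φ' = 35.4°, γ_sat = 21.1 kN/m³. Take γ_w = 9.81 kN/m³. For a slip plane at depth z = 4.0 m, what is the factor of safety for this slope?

FS = 1.39

With seepage parallel to the slope and the water table at the surface, the effective normal stress on the slip plane uses the buoyant unit weight γ' = γ_sat − γ_w while the driving shear stress uses γ_sat:
FS = [c' + γ' z cos²β tanφ'] / [γ_sat z sinβ cosβ]
γ' = 21.1 − 9.81 = 11.29 kN/m³
Numerator = 12.1 + 11.29·4.0·cos²21.4°·tan35.4° = 12.1 + 11.29·4.0·0.8669·0.7107 = 39.921 kPa
Denominator = 21.1·4.0·sin21.4°·cos21.4° = 21.1·4.0·0.3649·0.9311 = 28.672 kPa
FS = 39.921 / 28.672 = 1.392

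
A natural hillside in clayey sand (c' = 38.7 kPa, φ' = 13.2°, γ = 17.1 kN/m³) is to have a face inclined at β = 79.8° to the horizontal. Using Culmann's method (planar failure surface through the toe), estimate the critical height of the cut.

Culmann's analysis gives the critical failure plane at α_cr = (β + φ')/2 = (79.8 + 13.2)/2 = 46.5°, and the critical height
H_c = (4c'/γ) · sinβ cosφ' / [1 − cos(β − φ')]
    = (4·38.7/17.1) · sin79.8°·cos13.2° / [1 − cos(66.6°)]
    = 9.053 · 0.9842·0.9736 / [1 − 0.3971]
    = 9.053 · 0.9582 / 0.6029
    = 14.39 m

H_c = 14.39 m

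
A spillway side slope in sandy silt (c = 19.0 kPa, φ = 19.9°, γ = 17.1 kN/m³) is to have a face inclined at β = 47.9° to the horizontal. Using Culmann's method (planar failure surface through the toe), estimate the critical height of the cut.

H_c = 26.49 m

Culmann's analysis gives the critical failure plane at α_cr = (β + φ)/2 = (47.9 + 19.9)/2 = 33.9°, and the critical height
H_c = (4c/γ) · sinβ cosφ / [1 − cos(β − φ)]
    = (4·19.0/17.1) · sin47.9°·cos19.9° / [1 − cos(28.0°)]
    = 4.444 · 0.7420·0.9403 / [1 − 0.8829]
    = 4.444 · 0.6977 / 0.1171
    = 26.49 m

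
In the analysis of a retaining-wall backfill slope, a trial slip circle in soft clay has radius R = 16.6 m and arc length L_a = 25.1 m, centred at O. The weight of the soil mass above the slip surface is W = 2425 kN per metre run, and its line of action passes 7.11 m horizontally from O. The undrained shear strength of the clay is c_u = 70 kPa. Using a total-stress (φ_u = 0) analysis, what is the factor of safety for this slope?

FS = 1.69

Taking moments about the centre O, the resisting moment is provided by the undrained shear strength acting along the arc:
M_R = c_u·L_a·R = 70·25.10·16.6 = 29166.2 kN·m/m
M_D = W·d = 2425·7.11 = 17241.8 kN·m/m
FS = M_R / M_D = 29166.2 / 17241.8 = 1.692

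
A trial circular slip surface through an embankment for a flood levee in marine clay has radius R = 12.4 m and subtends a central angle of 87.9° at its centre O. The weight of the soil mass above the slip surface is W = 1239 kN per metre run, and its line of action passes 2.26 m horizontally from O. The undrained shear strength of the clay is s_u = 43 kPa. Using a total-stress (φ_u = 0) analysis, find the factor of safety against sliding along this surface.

FS = 3.62

Taking moments about the centre O, the resisting moment is provided by the undrained shear strength acting along the arc:
Arc length L_a = R·θ = 12.4·(87.9°·π/180) = 12.4·1.5341 = 19.02 m
M_R = s_u·L_a·R = 43·19.02·12.4 = 10143.3 kN·m/m
M_D = W·d = 1239·2.26 = 2800.1 kN·m/m
FS = M_R / M_D = 10143.3 / 2800.1 = 3.622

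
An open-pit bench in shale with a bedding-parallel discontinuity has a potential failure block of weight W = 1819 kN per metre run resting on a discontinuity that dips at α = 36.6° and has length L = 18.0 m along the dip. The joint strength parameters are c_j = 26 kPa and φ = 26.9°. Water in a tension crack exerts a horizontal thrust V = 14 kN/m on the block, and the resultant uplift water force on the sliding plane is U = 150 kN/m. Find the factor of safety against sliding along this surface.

Resolving the block weight along and normal to the plane and applying the Mohr–Coulomb strength on the joint:
N' = W cosα − U − V sinα = 1819·cos36.6° − 150 − 14·sin36.6° = 1302.0 kN/m
Driving force T = W sinα + V cosα = 1819·sin36.6° + 14·cos36.6° = 1095.8 kN/m
Resisting force R = c_j·L + N'·tanφ = 26·18.0 + 1302.0·tan26.9° = 468.0 + 660.5 = 1128.5 kN/m
FS = R / T = 1128.5 / 1095.8 = 1.030

FS = 1.03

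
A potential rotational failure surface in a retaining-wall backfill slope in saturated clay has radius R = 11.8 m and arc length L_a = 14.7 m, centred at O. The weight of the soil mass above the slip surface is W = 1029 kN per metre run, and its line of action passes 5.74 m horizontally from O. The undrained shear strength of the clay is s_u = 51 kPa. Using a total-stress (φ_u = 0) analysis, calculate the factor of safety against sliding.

Taking moments about the centre O, the resisting moment is provided by the undrained shear strength acting along the arc:
M_R = s_u·L_a·R = 51·14.70·11.8 = 8846.5 kN·m/m
M_D = W·d = 1029·5.74 = 5906.5 kN·m/m
FS = M_R / M_D = 8846.5 / 5906.5 = 1.498

FS = 1.50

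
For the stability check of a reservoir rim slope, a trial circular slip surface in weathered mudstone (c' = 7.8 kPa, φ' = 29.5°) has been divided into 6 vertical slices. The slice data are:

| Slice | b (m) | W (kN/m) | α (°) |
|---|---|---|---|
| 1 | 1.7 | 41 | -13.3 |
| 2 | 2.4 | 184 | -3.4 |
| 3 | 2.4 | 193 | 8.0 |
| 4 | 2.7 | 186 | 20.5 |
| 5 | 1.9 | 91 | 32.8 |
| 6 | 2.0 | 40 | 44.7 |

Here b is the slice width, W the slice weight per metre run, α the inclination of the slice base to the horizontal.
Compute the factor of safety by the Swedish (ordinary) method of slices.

FS = 3.39

Ordinary method of slices: FS = Σ[c'·Δl_i + (W_i cosα_i)·tanφ'] / Σ W_i sinα_i, with Δl_i = b_i / cosα_i.
Slice 1: Δl = 1.7/cos(-13.3°) = 1.747 m; N'_1 = 41·cos(-13.3°) = 39.9; c'Δl = 13.63; W sinα = -9.4
Slice 2: Δl = 2.4/cos(-3.4°) = 2.404 m; N'_2 = 184·cos(-3.4°) = 183.7; c'Δl = 18.75; W sinα = -10.9
Slice 3: Δl = 2.4/cos8.0° = 2.424 m; N'_3 = 193·cos8.0° = 191.1; c'Δl = 18.90; W sinα = 26.9
Slice 4: Δl = 2.7/cos20.5° = 2.883 m; N'_4 = 186·cos20.5° = 174.2; c'Δl = 22.48; W sinα = 65.1
Slice 5: Δl = 1.9/cos32.8° = 2.260 m; N'_5 = 91·cos32.8° = 76.5; c'Δl = 17.63; W sinα = 49.3
Slice 6: Δl = 2.0/cos44.7° = 2.814 m; N'_6 = 40·cos44.7° = 28.4; c'Δl = 21.95; W sinα = 28.1
Σc'Δl = 113.3 kN/m; ΣN' = 693.8 kN/m; ΣW sinα = 149.1 kN/m
Resisting = 113.3 + 693.8·tan29.5° = 113.3 + 392.6 = 505.9 kN/m
FS = 505.9 / 149.1 = 3.393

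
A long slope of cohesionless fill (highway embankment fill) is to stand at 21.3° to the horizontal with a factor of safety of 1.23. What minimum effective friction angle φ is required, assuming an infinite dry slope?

φ = 25.6°

FS = tanφ/tanβ ⇒ tanφ = FS · tanβ = 1.23 · tan21.3° = 0.4796
φ = arctan(0.4796) = 25.62°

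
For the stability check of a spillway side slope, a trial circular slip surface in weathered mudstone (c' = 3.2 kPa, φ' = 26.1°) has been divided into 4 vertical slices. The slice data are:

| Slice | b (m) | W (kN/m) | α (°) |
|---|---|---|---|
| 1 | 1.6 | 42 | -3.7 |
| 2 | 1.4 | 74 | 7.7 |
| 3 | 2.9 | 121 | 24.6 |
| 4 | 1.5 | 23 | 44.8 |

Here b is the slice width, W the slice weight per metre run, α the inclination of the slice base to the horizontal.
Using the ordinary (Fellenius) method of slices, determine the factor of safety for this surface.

Ordinary method of slices: FS = Σ[c'·Δl_i + (W_i cosα_i)·tanφ'] / Σ W_i sinα_i, with Δl_i = b_i / cosα_i.
Slice 1: Δl = 1.6/cos(-3.7°) = 1.603 m; N'_1 = 42·cos(-3.7°) = 41.9; c'Δl = 5.13; W sinα = -2.7
Slice 2: Δl = 1.4/cos7.7° = 1.413 m; N'_2 = 74·cos7.7° = 73.3; c'Δl = 4.52; W sinα = 9.9
Slice 3: Δl = 2.9/cos24.6° = 3.189 m; N'_3 = 121·cos24.6° = 110.0; c'Δl = 10.21; W sinα = 50.4
Slice 4: Δl = 1.5/cos44.8° = 2.114 m; N'_4 = 23·cos44.8° = 16.3; c'Δl = 6.76; W sinα = 16.2
Σc'Δl = 26.6 kN/m; ΣN' = 241.6 kN/m; ΣW sinα = 73.8 kN/m
Resisting = 26.6 + 241.6·tan26.1° = 26.6 + 118.4 = 145.0 kN/m
FS = 145.0 / 73.8 = 1.965

FS = 1.96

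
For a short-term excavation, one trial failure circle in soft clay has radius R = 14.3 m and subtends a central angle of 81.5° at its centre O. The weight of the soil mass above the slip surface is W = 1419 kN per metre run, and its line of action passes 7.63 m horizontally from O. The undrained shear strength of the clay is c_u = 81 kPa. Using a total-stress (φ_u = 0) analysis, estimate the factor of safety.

Taking moments about the centre O, the resisting moment is provided by the undrained shear strength acting along the arc:
Arc length L_a = R·θ = 14.3·(81.5°·π/180) = 14.3·1.4224 = 20.34 m
M_R = c_u·L_a·R = 81·20.34·14.3 = 23560.9 kN·m/m
M_D = W·d = 1419·7.63 = 10827.0 kN·m/m
FS = M_R / M_D = 23560.9 / 10827.0 = 2.176

FS = 2.18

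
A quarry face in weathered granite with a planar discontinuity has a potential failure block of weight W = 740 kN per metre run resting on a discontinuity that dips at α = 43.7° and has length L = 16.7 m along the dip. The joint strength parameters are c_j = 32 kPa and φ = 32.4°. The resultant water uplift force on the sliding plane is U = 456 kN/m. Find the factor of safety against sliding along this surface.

FS = 1.14

Resolving the block weight along and normal to the plane and applying the Mohr–Coulomb strength on the joint:
N' = W cosα − U = 740·cos43.7° − 456 = 79.0 kN/m
Driving force T = W sinα = 740·sin43.7° = 511.3 kN/m
Resisting force R = c_j·L + N'·tanφ = 32·16.7 + 79.0·tan32.4° = 534.4 + 50.1 = 584.5 kN/m
FS = R / T = 584.5 / 511.3 = 1.143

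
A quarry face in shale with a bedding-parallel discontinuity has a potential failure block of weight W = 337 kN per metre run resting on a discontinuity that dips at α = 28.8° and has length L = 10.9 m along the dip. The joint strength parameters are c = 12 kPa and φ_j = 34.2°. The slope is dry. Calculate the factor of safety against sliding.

Resolving the block weight along and normal to the plane and applying the Mohr–Coulomb strength on the joint:
N' = W cosα = 337·cos28.8° = 295.3 kN/m
Driving force T = W sinα = 337·sin28.8° = 162.4 kN/m
Resisting force R = c·L + N'·tanφ_j = 12·10.9 + 295.3·tan34.2° = 130.8 + 200.7 = 331.5 kN/m
FS = R / T = 331.5 / 162.4 = 2.042

FS = 2.04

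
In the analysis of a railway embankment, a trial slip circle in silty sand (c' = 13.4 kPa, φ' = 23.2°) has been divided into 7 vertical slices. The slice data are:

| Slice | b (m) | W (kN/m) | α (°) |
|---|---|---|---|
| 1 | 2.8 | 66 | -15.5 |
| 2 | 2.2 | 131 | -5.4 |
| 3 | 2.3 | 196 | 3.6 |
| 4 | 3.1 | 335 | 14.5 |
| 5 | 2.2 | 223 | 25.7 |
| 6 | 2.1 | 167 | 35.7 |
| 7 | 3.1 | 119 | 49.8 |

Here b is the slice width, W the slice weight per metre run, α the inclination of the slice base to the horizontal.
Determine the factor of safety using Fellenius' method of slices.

Ordinary method of slices: FS = Σ[c'·Δl_i + (W_i cosα_i)·tanφ'] / Σ W_i sinα_i, with Δl_i = b_i / cosα_i.
Slice 1: Δl = 2.8/cos(-15.5°) = 2.906 m; N'_1 = 66·cos(-15.5°) = 63.6; c'Δl = 38.94; W sinα = -17.6
Slice 2: Δl = 2.2/cos(-5.4°) = 2.210 m; N'_2 = 131·cos(-5.4°) = 130.4; c'Δl = 29.61; W sinα = -12.3
Slice 3: Δl = 2.3/cos3.6° = 2.305 m; N'_3 = 196·cos3.6° = 195.6; c'Δl = 30.88; W sinα = 12.3
Slice 4: Δl = 3.1/cos14.5° = 3.202 m; N'_4 = 335·cos14.5° = 324.3; c'Δl = 42.91; W sinα = 83.9
Slice 5: Δl = 2.2/cos25.7° = 2.442 m; N'_5 = 223·cos25.7° = 200.9; c'Δl = 32.72; W sinα = 96.7
Slice 6: Δl = 2.1/cos35.7° = 2.586 m; N'_6 = 167·cos35.7° = 135.6; c'Δl = 34.65; W sinα = 97.5
Slice 7: Δl = 3.1/cos49.8° = 4.803 m; N'_7 = 119·cos49.8° = 76.8; c'Δl = 64.36; W sinα = 90.9
Σc'Δl = 274.1 kN/m; ΣN' = 1127.3 kN/m; ΣW sinα = 351.3 kN/m
Resisting = 274.1 + 1127.3·tan23.2° = 274.1 + 483.2 = 757.2 kN/m
FS = 757.2 / 351.3 = 2.156

FS = 2.16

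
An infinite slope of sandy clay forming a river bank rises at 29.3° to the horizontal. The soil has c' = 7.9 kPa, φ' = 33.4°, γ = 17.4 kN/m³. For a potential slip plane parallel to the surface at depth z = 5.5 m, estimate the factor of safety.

For an infinite slope with a slip plane parallel to the surface (no pore pressure): FS = [c' + γz cos²β tanφ'] / [γz sinβ cosβ].
γz = 17.4·5.5 = 95.70 kN/m²
Numerator = 7.9 + 95.70·cos²29.3°·tan33.4° = 7.9 + 95.70·0.7605·0.6594 = 55.890 kPa
Denominator = 95.70·sin29.3°·cos29.3° = 95.70·0.4894·0.8721 = 40.842 kPa
FS = 55.890 / 40.842 = 1.368

FS = 1.37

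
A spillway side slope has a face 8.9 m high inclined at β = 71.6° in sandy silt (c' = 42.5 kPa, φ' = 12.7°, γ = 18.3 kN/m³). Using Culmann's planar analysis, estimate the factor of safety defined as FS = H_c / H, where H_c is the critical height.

H_c = (4c'/γ) · sinβ cosφ' / [1 − cos(β − φ')]
    = (4·42.5/18.3) · sin71.6°·cos12.7° / [1 − cos58.9°]
    = 9.290 · 0.9257 / 0.4835 = 17.79 m
FS = H_c / H = 17.79 / 8.9 = 1.998

FS = 2.00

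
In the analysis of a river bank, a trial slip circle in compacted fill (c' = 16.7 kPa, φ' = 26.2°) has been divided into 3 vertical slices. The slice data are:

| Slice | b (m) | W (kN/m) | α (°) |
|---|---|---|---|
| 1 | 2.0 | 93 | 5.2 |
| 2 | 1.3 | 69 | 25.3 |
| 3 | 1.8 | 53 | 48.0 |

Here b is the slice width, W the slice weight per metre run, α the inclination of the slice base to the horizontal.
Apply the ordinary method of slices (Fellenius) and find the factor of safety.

FS = 2.54

Ordinary method of slices: FS = Σ[c'·Δl_i + (W_i cosα_i)·tanφ'] / Σ W_i sinα_i, with Δl_i = b_i / cosα_i.
Slice 1: Δl = 2.0/cos5.2° = 2.008 m; N'_1 = 93·cos5.2° = 92.6; c'Δl = 33.54; W sinα = 8.4
Slice 2: Δl = 1.3/cos25.3° = 1.438 m; N'_2 = 69·cos25.3° = 62.4; c'Δl = 24.01; W sinα = 29.5
Slice 3: Δl = 1.8/cos48.0° = 2.690 m; N'_3 = 53·cos48.0° = 35.5; c'Δl = 44.92; W sinα = 39.4
Σc'Δl = 102.5 kN/m; ΣN' = 190.5 kN/m; ΣW sinα = 77.3 kN/m
Resisting = 102.5 + 190.5·tan26.2° = 102.5 + 93.7 = 196.2 kN/m
FS = 196.2 / 77.3 = 2.538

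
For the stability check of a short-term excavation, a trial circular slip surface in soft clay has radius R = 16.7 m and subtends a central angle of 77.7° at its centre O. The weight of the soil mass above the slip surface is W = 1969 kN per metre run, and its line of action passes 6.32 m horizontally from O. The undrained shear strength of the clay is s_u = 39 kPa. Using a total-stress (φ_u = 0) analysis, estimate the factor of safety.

Taking moments about the centre O, the resisting moment is provided by the undrained shear strength acting along the arc:
Arc length L_a = R·θ = 16.7·(77.7°·π/180) = 16.7·1.3561 = 22.65 m
M_R = s_u·L_a·R = 39·22.65·16.7 = 14750.1 kN·m/m
M_D = W·d = 1969·6.32 = 12444.1 kN·m/m
FS = M_R / M_D = 14750.1 / 12444.1 = 1.185

FS = 1.19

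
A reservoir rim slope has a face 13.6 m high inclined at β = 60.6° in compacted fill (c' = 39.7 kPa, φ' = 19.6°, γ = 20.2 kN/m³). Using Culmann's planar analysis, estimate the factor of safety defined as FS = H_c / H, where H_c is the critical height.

FS = 1.93

H_c = (4c'/γ) · sinβ cosφ' / [1 − cos(β − φ')]
    = (4·39.7/20.2) · sin60.6°·cos19.6° / [1 − cos41.0°]
    = 7.861 · 0.8207 / 0.2453 = 26.30 m
FS = H_c / H = 26.30 / 13.6 = 1.934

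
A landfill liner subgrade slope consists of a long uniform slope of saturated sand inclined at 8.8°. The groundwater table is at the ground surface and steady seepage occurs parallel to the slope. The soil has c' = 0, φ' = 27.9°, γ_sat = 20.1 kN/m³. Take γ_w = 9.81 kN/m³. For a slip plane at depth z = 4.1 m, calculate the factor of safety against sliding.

FS = 1.75

With seepage parallel to the slope and the water table at the surface, the effective normal stress on the slip plane uses the buoyant unit weight γ' = γ_sat − γ_w while the driving shear stress uses γ_sat:
FS = [c' + γ' z cos²β tanφ'] / [γ_sat z sinβ cosβ]
(For c' = 0 this reduces to FS = (γ'/γ_sat)·tanφ'/tanβ.)
γ' = 20.1 − 9.81 = 10.29 kN/m³
Numerator = 0.0 + 10.29·4.1·cos²8.8°·tan27.9° = 0.0 + 10.29·4.1·0.9766·0.5295 = 21.815 kPa
Denominator = 20.1·4.1·sin8.8°·cos8.8° = 20.1·4.1·0.1530·0.9882 = 12.459 kPa
FS = 21.815 / 12.459 = 1.751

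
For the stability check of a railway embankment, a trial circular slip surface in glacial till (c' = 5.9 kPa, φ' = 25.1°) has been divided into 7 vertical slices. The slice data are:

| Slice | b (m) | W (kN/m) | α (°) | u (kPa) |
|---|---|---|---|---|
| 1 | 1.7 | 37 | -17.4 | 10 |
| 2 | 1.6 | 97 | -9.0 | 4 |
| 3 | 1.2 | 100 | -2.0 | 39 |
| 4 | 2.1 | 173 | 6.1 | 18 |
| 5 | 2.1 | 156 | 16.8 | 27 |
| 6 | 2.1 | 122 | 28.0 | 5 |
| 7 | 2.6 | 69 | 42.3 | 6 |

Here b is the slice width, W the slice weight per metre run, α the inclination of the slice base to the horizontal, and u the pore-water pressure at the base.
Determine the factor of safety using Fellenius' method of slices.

Ordinary method of slices: FS = Σ[c'·Δl_i + (W_i cosα_i − u_i·Δl_i)·tanφ'] / Σ W_i sinα_i, with Δl_i = b_i / cosα_i.
Slice 1: Δl = 1.7/cos(-17.4°) = 1.782 m; N'_1 = 37·cos(-17.4°) − 10·1.782 = 17.5; c'Δl = 10.51; W sinα = -11.1
Slice 2: Δl = 1.6/cos(-9.0°) = 1.620 m; N'_2 = 97·cos(-9.0°) − 4·1.620 = 89.3; c'Δl = 9.56; W sinα = -15.2
Slice 3: Δl = 1.2/cos(-2.0°) = 1.201 m; N'_3 = 100·cos(-2.0°) − 39·1.201 = 53.1; c'Δl = 7.08; W sinα = -3.5
Slice 4: Δl = 2.1/cos6.1° = 2.112 m; N'_4 = 173·cos6.1° − 18·2.112 = 134.0; c'Δl = 12.46; W sinα = 18.4
Slice 5: Δl = 2.1/cos16.8° = 2.194 m; N'_5 = 156·cos16.8° − 27·2.194 = 90.1; c'Δl = 12.94; W sinα = 45.1
Slice 6: Δl = 2.1/cos28.0° = 2.378 m; N'_6 = 122·cos28.0° − 5·2.378 = 95.8; c'Δl = 14.03; W sinα = 57.3
Slice 7: Δl = 2.6/cos42.3° = 3.515 m; N'_7 = 69·cos42.3° − 6·3.515 = 29.9; c'Δl = 20.74; W sinα = 46.4
Σc'Δl = 87.3 kN/m; ΣN' = 509.8 kN/m; ΣW sinα = 137.5 kN/m
Resisting = 87.3 + 509.8·tan25.1° = 87.3 + 238.8 = 326.1 kN/m
FS = 326.1 / 137.5 = 2.373

FS = 2.37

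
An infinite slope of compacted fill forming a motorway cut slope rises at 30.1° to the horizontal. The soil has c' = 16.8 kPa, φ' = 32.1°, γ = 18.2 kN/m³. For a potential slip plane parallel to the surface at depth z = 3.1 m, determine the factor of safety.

For an infinite slope with a slip plane parallel to the surface (no pore pressure): FS = [c' + γz cos²β tanφ'] / [γz sinβ cosβ].
γz = 18.2·3.1 = 56.42 kN/m²
Numerator = 16.8 + 56.42·cos²30.1°·tan32.1° = 16.8 + 56.42·0.7485·0.6273 = 43.291 kPa
Denominator = 56.42·sin30.1°·cos30.1° = 56.42·0.5015·0.8652 = 24.480 kPa
FS = 43.291 / 24.480 = 1.768

FS = 1.77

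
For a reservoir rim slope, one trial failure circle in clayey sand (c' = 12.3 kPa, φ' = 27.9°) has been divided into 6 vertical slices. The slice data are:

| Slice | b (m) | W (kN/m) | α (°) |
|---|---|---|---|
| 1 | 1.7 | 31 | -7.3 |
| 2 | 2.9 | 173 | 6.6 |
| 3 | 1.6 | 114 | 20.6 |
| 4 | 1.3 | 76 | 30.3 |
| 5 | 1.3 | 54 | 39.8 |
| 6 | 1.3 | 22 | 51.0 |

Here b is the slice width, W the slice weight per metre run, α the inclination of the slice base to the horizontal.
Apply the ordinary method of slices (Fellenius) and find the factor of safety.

FS = 2.54

Ordinary method of slices: FS = Σ[c'·Δl_i + (W_i cosα_i)·tanφ'] / Σ W_i sinα_i, with Δl_i = b_i / cosα_i.
Slice 1: Δl = 1.7/cos(-7.3°) = 1.714 m; N'_1 = 31·cos(-7.3°) = 30.7; c'Δl = 21.08; W sinα = -3.9
Slice 2: Δl = 2.9/cos6.6° = 2.919 m; N'_2 = 173·cos6.6° = 171.9; c'Δl = 35.91; W sinα = 19.9
Slice 3: Δl = 1.6/cos20.6° = 1.709 m; N'_3 = 114·cos20.6° = 106.7; c'Δl = 21.02; W sinα = 40.1
Slice 4: Δl = 1.3/cos30.3° = 1.506 m; N'_4 = 76·cos30.3° = 65.6; c'Δl = 18.52; W sinα = 38.3
Slice 5: Δl = 1.3/cos39.8° = 1.692 m; N'_5 = 54·cos39.8° = 41.5; c'Δl = 20.81; W sinα = 34.6
Slice 6: Δl = 1.3/cos51.0° = 2.066 m; N'_6 = 22·cos51.0° = 13.8; c'Δl = 25.41; W sinα = 17.1
Σc'Δl = 142.8 kN/m; ΣN' = 430.3 kN/m; ΣW sinα = 146.1 kN/m
Resisting = 142.8 + 430.3·tan27.9° = 142.8 + 227.8 = 370.6 kN/m
FS = 370.6 / 146.1 = 2.537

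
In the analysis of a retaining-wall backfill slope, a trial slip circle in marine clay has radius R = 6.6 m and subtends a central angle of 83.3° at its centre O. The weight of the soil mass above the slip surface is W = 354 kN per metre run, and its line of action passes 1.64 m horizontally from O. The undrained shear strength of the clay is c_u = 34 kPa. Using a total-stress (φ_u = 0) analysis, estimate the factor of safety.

FS = 3.71

Taking moments about the centre O, the resisting moment is provided by the undrained shear strength acting along the arc:
Arc length L_a = R·θ = 6.6·(83.3°·π/180) = 6.6·1.4539 = 9.60 m
M_R = c_u·L_a·R = 34·9.60·6.6 = 2153.2 kN·m/m
M_D = W·d = 354·1.64 = 580.6 kN·m/m
FS = M_R / M_D = 2153.2 / 580.6 = 3.709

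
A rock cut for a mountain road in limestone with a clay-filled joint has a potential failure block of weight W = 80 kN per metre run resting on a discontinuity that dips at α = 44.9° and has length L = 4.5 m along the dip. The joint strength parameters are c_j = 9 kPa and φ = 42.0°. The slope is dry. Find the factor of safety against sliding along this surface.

FS = 1.62

Resolving the block weight along and normal to the plane and applying the Mohr–Coulomb strength on the joint:
N' = W cosα = 80·cos44.9° = 56.7 kN/m
Driving force T = W sinα = 80·sin44.9° = 56.5 kN/m
Resisting force R = c_j·L + N'·tanφ = 9·4.5 + 56.7·tan42.0° = 40.5 + 51.0 = 91.5 kN/m
FS = R / T = 91.5 / 56.5 = 1.621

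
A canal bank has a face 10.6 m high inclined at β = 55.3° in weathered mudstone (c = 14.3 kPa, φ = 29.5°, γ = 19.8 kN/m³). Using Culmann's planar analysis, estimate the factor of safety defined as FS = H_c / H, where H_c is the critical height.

FS = 1.96

H_c = (4c/γ) · sinβ cosφ / [1 − cos(β − φ)]
    = (4·14.3/19.8) · sin55.3°·cos29.5° / [1 − cos25.8°]
    = 2.889 · 0.7156 / 0.0997 = 20.74 m
FS = H_c / H = 20.74 / 10.6 = 1.956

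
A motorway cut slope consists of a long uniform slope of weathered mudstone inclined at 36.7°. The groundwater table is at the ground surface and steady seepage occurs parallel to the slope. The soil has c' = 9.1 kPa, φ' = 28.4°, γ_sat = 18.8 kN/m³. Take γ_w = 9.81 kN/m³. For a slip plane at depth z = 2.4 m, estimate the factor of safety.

With seepage parallel to the slope and the water table at the surface, the effective normal stress on the slip plane uses the buoyant unit weight γ' = γ_sat − γ_w while the driving shear stress uses γ_sat:
FS = [c' + γ' z cos²β tanφ'] / [γ_sat z sinβ cosβ]
γ' = 18.8 − 9.81 = 8.99 kN/m³
Numerator = 9.1 + 8.99·2.4·cos²36.7°·tan28.4° = 9.1 + 8.99·2.4·0.6428·0.5407 = 16.599 kPa
Denominator = 18.8·2.4·sin36.7°·cos36.7° = 18.8·2.4·0.5976·0.8018 = 21.620 kPa
FS = 16.599 / 21.620 = 0.768

FS = 0.77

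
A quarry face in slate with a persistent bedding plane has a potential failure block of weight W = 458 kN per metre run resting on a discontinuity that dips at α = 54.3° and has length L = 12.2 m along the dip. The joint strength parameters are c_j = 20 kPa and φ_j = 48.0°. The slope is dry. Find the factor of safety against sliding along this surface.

Resolving the block weight along and normal to the plane and applying the Mohr–Coulomb strength on the joint:
N' = W cosα = 458·cos54.3° = 267.3 kN/m
Driving force T = W sinα = 458·sin54.3° = 371.9 kN/m
Resisting force R = c_j·L + N'·tanφ_j = 20·12.2 + 267.3·tan48.0° = 244.0 + 296.8 = 540.8 kN/m
FS = R / T = 540.8 / 371.9 = 1.454

FS = 1.45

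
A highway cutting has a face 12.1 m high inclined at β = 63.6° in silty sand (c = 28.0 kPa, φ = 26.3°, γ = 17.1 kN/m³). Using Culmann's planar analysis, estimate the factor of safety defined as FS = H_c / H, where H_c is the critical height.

FS = 2.13

H_c = (4c/γ) · sinβ cosφ / [1 − cos(β − φ)]
    = (4·28.0/17.1) · sin63.6°·cos26.3° / [1 − cos37.3°]
    = 6.550 · 0.8030 / 0.2045 = 25.71 m
FS = H_c / H = 25.71 / 12.1 = 2.125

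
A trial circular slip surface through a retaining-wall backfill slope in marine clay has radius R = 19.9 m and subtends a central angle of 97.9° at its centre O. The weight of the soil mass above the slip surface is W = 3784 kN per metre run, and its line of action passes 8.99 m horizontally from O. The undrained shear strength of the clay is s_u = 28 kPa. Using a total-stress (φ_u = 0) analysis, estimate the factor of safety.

Taking moments about the centre O, the resisting moment is provided by the undrained shear strength acting along the arc:
Arc length L_a = R·θ = 19.9·(97.9°·π/180) = 19.9·1.7087 = 34.00 m
M_R = s_u·L_a·R = 28·34.00·19.9 = 18946.3 kN·m/m
M_D = W·d = 3784·8.99 = 34018.2 kN·m/m
FS = M_R / M_D = 18946.3 / 34018.2 = 0.557

FS = 0.56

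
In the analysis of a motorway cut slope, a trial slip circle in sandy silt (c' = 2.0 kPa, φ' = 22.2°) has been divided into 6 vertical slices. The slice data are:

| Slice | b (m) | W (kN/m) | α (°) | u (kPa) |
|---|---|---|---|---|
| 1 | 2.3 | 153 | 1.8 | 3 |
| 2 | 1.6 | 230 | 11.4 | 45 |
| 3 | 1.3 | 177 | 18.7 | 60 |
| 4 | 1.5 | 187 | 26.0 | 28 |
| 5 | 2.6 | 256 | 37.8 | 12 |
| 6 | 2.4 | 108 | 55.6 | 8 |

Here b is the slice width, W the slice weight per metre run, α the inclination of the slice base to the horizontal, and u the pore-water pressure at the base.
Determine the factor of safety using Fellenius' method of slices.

Ordinary method of slices: FS = Σ[c'·Δl_i + (W_i cosα_i − u_i·Δl_i)·tanφ'] / Σ W_i sinα_i, with Δl_i = b_i / cosα_i.
Slice 1: Δl = 2.3/cos1.8° = 2.301 m; N'_1 = 153·cos1.8° − 3·2.301 = 146.0; c'Δl = 4.60; W sinα = 4.8
Slice 2: Δl = 1.6/cos11.4° = 1.632 m; N'_2 = 230·cos11.4° − 45·1.632 = 152.0; c'Δl = 3.26; W sinα = 45.5
Slice 3: Δl = 1.3/cos18.7° = 1.372 m; N'_3 = 177·cos18.7° − 60·1.372 = 85.3; c'Δl = 2.74; W sinα = 56.7
Slice 4: Δl = 1.5/cos26.0° = 1.669 m; N'_4 = 187·cos26.0° − 28·1.669 = 121.3; c'Δl = 3.34; W sinα = 82.0
Slice 5: Δl = 2.6/cos37.8° = 3.290 m; N'_5 = 256·cos37.8° − 12·3.290 = 162.8; c'Δl = 6.58; W sinα = 156.9
Slice 6: Δl = 2.4/cos55.6° = 4.248 m; N'_6 = 108·cos55.6° − 8·4.248 = 27.0; c'Δl = 8.50; W sinα = 89.1
Σc'Δl = 29.0 kN/m; ΣN' = 694.5 kN/m; ΣW sinα = 435.0 kN/m
Resisting = 29.0 + 694.5·tan22.2° = 29.0 + 283.4 = 312.5 kN/m
FS = 312.5 / 435.0 = 0.718

FS = 0.72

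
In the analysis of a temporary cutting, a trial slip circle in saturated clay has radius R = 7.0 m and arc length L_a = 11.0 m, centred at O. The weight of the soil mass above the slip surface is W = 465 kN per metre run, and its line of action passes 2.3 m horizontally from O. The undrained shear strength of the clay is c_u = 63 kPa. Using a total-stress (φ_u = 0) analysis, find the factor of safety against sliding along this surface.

FS = 4.54

Taking moments about the centre O, the resisting moment is provided by the undrained shear strength acting along the arc:
M_R = c_u·L_a·R = 63·11.00·7.0 = 4851.0 kN·m/m
M_D = W·d = 465·2.3 = 1069.5 kN·m/m
FS = M_R / M_D = 4851.0 / 1069.5 = 4.536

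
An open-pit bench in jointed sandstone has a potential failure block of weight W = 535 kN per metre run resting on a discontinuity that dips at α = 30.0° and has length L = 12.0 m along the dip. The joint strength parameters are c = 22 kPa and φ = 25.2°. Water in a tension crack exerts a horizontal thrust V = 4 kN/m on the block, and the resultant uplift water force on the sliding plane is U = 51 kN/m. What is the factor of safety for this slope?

Resolving the block weight along and normal to the plane and applying the Mohr–Coulomb strength on the joint:
N' = W cosα − U − V sinα = 535·cos30.0° − 51 − 4·sin30.0° = 410.3 kN/m
Driving force T = W sinα + V cosα = 535·sin30.0° + 4·cos30.0° = 271.0 kN/m
Resisting force R = c·L + N'·tanφ = 22·12.0 + 410.3·tan25.2° = 264.0 + 193.1 = 457.1 kN/m
FS = R / T = 457.1 / 271.0 = 1.687

FS = 1.69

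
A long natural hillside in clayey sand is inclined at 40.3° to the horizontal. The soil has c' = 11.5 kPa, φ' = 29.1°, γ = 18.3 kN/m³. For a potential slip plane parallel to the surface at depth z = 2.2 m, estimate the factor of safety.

For an infinite slope with a slip plane parallel to the surface (no pore pressure): FS = [c' + γz cos²β tanφ'] / [γz sinβ cosβ].
γz = 18.3·2.2 = 40.26 kN/m²
Numerator = 11.5 + 40.26·cos²40.3°·tan29.1° = 11.5 + 40.26·0.5817·0.5566 = 24.534 kPa
Denominator = 40.26·sin40.3°·cos40.3° = 40.26·0.6468·0.7627 = 19.860 kPa
FS = 24.534 / 19.860 = 1.235

FS = 1.24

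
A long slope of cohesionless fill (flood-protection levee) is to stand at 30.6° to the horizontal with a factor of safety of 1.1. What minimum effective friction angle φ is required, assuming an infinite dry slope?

FS = tanφ/tanβ ⇒ tanφ = FS · tanβ = 1.1 · tan30.6° = 0.6505
φ = arctan(0.6505) = 33.05°

φ = 33.0°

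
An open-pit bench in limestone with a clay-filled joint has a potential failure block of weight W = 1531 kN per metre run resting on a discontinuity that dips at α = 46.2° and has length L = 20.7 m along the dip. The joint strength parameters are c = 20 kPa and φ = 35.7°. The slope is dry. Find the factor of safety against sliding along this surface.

Resolving the block weight along and normal to the plane and applying the Mohr–Coulomb strength on the joint:
N' = W cosα = 1531·cos46.2° = 1059.7 kN/m
Driving force T = W sinα = 1531·sin46.2° = 1105.0 kN/m
Resisting force R = c·L + N'·tanφ = 20·20.7 + 1059.7·tan35.7° = 414.0 + 761.5 = 1175.5 kN/m
FS = R / T = 1175.5 / 1105.0 = 1.064

FS = 1.06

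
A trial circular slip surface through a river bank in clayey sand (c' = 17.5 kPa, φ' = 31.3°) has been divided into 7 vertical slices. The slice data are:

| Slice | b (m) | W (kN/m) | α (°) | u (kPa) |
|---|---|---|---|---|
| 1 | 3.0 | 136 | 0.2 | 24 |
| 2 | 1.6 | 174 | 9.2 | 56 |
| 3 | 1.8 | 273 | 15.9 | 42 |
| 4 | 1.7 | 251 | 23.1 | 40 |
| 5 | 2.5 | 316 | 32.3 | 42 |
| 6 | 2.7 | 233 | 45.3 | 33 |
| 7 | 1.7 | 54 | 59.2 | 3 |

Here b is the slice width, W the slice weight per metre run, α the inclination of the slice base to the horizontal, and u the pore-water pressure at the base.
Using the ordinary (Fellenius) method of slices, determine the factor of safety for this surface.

Ordinary method of slices: FS = Σ[c'·Δl_i + (W_i cosα_i − u_i·Δl_i)·tanφ'] / Σ W_i sinα_i, with Δl_i = b_i / cosα_i.
Slice 1: Δl = 3.0/cos0.2° = 3.000 m; N'_1 = 136·cos0.2° − 24·3.000 = 64.0; c'Δl = 52.50; W sinα = 0.5
Slice 2: Δl = 1.6/cos9.2° = 1.621 m; N'_2 = 174·cos9.2° − 56·1.621 = 81.0; c'Δl = 28.36; W sinα = 27.8
Slice 3: Δl = 1.8/cos15.9° = 1.872 m; N'_3 = 273·cos15.9° − 42·1.872 = 183.9; c'Δl = 32.75; W sinα = 74.8
Slice 4: Δl = 1.7/cos23.1° = 1.848 m; N'_4 = 251·cos23.1° − 40·1.848 = 156.9; c'Δl = 32.34; W sinα = 98.5
Slice 5: Δl = 2.5/cos32.3° = 2.958 m; N'_5 = 316·cos32.3° − 42·2.958 = 142.9; c'Δl = 51.76; W sinα = 168.9
Slice 6: Δl = 2.7/cos45.3° = 3.839 m; N'_6 = 233·cos45.3° − 33·3.839 = 37.2; c'Δl = 67.17; W sinα = 165.6
Slice 7: Δl = 1.7/cos59.2° = 3.320 m; N'_7 = 54·cos59.2° − 3·3.320 = 17.7; c'Δl = 58.10; W sinα = 46.4
Σc'Δl = 323.0 kN/m; ΣN' = 683.7 kN/m; ΣW sinα = 582.4 kN/m
Resisting = 323.0 + 683.7·tan31.3° = 323.0 + 415.7 = 738.7 kN/m
FS = 738.7 / 582.4 = 1.268

FS = 1.27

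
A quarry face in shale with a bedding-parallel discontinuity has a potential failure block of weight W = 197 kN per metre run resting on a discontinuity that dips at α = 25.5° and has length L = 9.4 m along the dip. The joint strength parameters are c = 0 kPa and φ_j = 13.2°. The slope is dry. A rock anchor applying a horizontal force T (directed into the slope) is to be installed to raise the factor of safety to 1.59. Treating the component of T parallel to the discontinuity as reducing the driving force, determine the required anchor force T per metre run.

Resolving forces along and normal to the sliding plane, with the horizontal anchor force T adding T·sinα to the effective normal force and T·cosα acting up the plane against the driving force:
FS = [cL + (W cosα + T sinα) tanφ_j] / [W sinα − T cosα]
Without the anchor: N' = 177.8 kN/m, driving T_d = 84.8 kN/m, resisting R = 0·9.4 + 177.8·tan13.2° = 41.7 kN/m, FS = 0.49.
Setting FS = 1.59 and solving for T:
1.59·(84.8 − T cos25.5°) = 41.7 + T sin25.5°·tan13.2°
T·(sin25.5°·tan13.2° + 1.59·cos25.5°) = 1.59·84.8 − 41.7
T·(0.4305·0.2345 + 1.59·0.9026) = 134.8 − 41.7 = 93.1
T·1.5361 = 93.1
T = 60.6 kN/m

T = 61 kN/m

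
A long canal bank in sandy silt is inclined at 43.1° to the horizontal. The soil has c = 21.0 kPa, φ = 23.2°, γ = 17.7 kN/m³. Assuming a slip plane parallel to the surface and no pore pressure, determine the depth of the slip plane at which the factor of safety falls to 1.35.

Setting FS = 1.35 in FS = [c + γz cos²β tanφ] / [γz sinβ cosβ] and solving for z:
z = c / [γ cosβ (FS·sinβ − cosβ·tanφ)]
  = 21.0 / [17.7·cos43.1°·(1.35·sin43.1° − cos43.1°·tan23.2°)]
  = 21.0 / [17.7·0.7302·(1.35·0.6833 − 0.7302·0.4286)]
  = 21.0 / 7.8767 = 2.666 m

z = 2.67 m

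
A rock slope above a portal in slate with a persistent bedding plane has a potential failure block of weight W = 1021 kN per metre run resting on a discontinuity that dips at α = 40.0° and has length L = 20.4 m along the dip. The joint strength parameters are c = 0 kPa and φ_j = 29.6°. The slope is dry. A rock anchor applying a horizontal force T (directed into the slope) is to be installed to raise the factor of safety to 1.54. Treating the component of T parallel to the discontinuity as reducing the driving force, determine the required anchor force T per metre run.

Resolving forces along and normal to the sliding plane, with the horizontal anchor force T adding T·sinα to the effective normal force and T·cosα acting up the plane against the driving force:
FS = [cL + (W cosα + T sinα) tanφ_j] / [W sinα − T cosα]
Without the anchor: N' = 782.1 kN/m, driving T_d = 656.3 kN/m, resisting R = 0·20.4 + 782.1·tan29.6° = 444.3 kN/m, FS = 0.68.
Setting FS = 1.54 and solving for T:
1.54·(656.3 − T cos40.0°) = 444.3 + T sin40.0°·tan29.6°
T·(sin40.0°·tan29.6° + 1.54·cos40.0°) = 1.54·656.3 − 444.3
T·(0.6428·0.5681 + 1.54·0.7660) = 1010.7 − 444.3 = 566.4
T·1.5449 = 566.4
T = 366.6 kN/m

T = 367 kN/m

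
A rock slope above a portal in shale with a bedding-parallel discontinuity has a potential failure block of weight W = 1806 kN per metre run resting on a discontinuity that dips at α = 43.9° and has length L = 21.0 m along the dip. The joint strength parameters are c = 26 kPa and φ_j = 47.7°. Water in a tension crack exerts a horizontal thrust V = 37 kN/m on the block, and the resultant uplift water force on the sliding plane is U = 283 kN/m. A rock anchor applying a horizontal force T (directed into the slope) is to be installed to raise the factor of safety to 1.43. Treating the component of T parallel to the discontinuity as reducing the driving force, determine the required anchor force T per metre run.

T = 107 kN/m

Resolving forces along and normal to the sliding plane, with the horizontal anchor force T adding T·sinα to the effective normal force and T·cosα acting up the plane against the driving force:
FS = [cL + (W cosα − U − V sinα + T sinα) tanφ_j] / [W sinα + V cosα − T cosα]
Without the anchor: N' = 992.7 kN/m, driving T_d = 1278.9 kN/m, resisting R = 26·21.0 + 992.7·tan47.7° = 1636.9 kN/m, FS = 1.28.
Setting FS = 1.43 and solving for T:
1.43·(1278.9 − T cos43.9°) = 1636.9 + T sin43.9°·tan47.7°
T·(sin43.9°·tan47.7° + 1.43·cos43.9°) = 1.43·1278.9 − 1636.9
T·(0.6934·1.0990 + 1.43·0.7206) = 1828.9 − 1636.9 = 192.0
T·1.7924 = 192.0
T = 107.1 kN/m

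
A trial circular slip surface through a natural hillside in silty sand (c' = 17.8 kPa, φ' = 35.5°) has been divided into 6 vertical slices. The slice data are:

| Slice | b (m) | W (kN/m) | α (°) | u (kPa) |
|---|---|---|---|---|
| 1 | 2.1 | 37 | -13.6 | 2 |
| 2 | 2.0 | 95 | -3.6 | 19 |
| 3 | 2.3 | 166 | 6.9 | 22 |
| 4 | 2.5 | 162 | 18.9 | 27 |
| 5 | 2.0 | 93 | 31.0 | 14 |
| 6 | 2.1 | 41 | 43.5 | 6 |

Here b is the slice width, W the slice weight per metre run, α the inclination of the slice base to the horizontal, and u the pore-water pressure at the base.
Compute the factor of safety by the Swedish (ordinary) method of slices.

FS = 3.74

Ordinary method of slices: FS = Σ[c'·Δl_i + (W_i cosα_i − u_i·Δl_i)·tanφ'] / Σ W_i sinα_i, with Δl_i = b_i / cosα_i.
Slice 1: Δl = 2.1/cos(-13.6°) = 2.161 m; N'_1 = 37·cos(-13.6°) − 2·2.161 = 31.6; c'Δl = 38.46; W sinα = -8.7
Slice 2: Δl = 2.0/cos(-3.6°) = 2.004 m; N'_2 = 95·cos(-3.6°) − 19·2.004 = 56.7; c'Δl = 35.67; W sinα = -6.0
Slice 3: Δl = 2.3/cos6.9° = 2.317 m; N'_3 = 166·cos6.9° − 22·2.317 = 113.8; c'Δl = 41.24; W sinα = 19.9
Slice 4: Δl = 2.5/cos18.9° = 2.642 m; N'_4 = 162·cos18.9° − 27·2.642 = 81.9; c'Δl = 47.04; W sinα = 52.5
Slice 5: Δl = 2.0/cos31.0° = 2.333 m; N'_5 = 93·cos31.0° − 14·2.333 = 47.1; c'Δl = 41.53; W sinα = 47.9
Slice 6: Δl = 2.1/cos43.5° = 2.895 m; N'_6 = 41·cos43.5° − 6·2.895 = 12.4; c'Δl = 51.53; W sinα = 28.2
Σc'Δl = 255.5 kN/m; ΣN' = 343.5 kN/m; ΣW sinα = 133.9 kN/m
Resisting = 255.5 + 343.5·tan35.5° = 255.5 + 245.0 = 500.5 kN/m
FS = 500.5 / 133.9 = 3.739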